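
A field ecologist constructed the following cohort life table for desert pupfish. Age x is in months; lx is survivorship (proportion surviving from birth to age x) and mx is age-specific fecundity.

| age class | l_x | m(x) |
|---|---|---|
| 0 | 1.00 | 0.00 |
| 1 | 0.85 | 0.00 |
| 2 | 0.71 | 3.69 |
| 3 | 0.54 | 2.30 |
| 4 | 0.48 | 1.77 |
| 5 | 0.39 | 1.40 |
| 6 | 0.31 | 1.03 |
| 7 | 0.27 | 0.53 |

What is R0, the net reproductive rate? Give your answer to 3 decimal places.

lx·mx by age: 0, 0, 2.6199, 1.242, 0.8496, 0.546, 0.3193, 0.1431
R0 = Σ lx·mx = 5.7199 → 5.720

5.720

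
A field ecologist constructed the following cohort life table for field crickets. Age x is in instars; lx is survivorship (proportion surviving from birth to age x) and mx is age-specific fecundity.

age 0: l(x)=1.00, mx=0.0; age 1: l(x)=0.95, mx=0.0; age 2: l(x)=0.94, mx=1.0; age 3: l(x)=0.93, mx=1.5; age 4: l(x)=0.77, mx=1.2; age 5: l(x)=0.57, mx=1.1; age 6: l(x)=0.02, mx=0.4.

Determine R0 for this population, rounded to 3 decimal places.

3.894

lx·mx by age: 0, 0, 0.94, 1.395, 0.924, 0.627, 0.008
R0 = Σ lx·mx = 3.894 → 3.894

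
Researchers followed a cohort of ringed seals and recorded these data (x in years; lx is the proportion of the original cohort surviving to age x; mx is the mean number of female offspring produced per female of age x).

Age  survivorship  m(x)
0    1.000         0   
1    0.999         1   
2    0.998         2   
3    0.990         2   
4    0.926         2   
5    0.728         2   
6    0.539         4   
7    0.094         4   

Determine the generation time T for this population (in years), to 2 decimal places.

3.81

lx·mx: 0, 0.999, 1.996, 1.98, 1.852, 1.456, 2.156, 0.376 → R0 = 10.815
x·lx·mx: 0, 0.999, 3.992, 5.94, 7.408, 7.28, 12.936, 2.632 → Σ = 41.187
T = 41.187 / 10.815 = 3.808322… → 3.81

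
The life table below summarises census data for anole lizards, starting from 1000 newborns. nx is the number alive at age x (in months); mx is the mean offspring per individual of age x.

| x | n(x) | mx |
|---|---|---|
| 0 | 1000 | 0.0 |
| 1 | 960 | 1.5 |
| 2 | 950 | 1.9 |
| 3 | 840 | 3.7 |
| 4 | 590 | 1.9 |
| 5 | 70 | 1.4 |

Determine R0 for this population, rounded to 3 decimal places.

lx = nx/n0 = nx/1000: 1, 0.96, 0.95, 0.84, 0.59, 0.07
lx·mx by age: 0, 1.44, 1.805, 3.108, 1.121, 0.098
R0 = Σ lx·mx = 7.572 → 7.572

7.572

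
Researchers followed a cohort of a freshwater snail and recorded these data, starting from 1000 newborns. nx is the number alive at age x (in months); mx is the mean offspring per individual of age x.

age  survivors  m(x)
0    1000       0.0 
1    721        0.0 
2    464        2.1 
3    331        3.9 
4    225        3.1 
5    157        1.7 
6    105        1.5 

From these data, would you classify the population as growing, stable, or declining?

growing

lx = nx/n0 = nx/1000: 1, 0.721, 0.464, 0.331, 0.225, 0.157, 0.105
R0 = Σ lx·mx = 0 + 0 + 0.9744 + 1.2909 + 0.6975 + 0.2669 + 0.1575 = 3.3872
R0 > 1, so the population is growing.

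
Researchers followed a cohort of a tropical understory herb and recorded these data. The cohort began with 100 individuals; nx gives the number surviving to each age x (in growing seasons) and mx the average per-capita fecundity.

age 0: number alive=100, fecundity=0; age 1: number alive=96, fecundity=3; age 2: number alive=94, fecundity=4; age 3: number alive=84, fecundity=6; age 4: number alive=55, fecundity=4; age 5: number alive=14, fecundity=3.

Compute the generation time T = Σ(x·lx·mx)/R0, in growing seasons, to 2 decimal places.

lx = nx/n0 = nx/100: 1, 0.96, 0.94, 0.84, 0.55, 0.14
lx·mx: 0, 2.88, 3.76, 5.04, 2.2, 0.42 → R0 = 14.3
x·lx·mx: 0, 2.88, 7.52, 15.12, 8.8, 2.1 → Σ = 36.42
T = 36.42 / 14.3 = 2.546853… → 2.55

2.55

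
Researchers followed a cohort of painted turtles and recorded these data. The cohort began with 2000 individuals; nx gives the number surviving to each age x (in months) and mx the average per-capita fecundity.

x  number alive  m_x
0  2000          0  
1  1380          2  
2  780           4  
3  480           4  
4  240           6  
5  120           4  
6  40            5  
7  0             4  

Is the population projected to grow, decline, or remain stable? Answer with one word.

growing

lx = nx/n0 = nx/2000: 1, 0.69, 0.39, 0.24, 0.12, 0.06, 0.02, 0
R0 = Σ lx·mx = 0 + 1.38 + 1.56 + 0.96 + 0.72 + 0.24 + 0.1 + 0 = 4.96
R0 > 1, so the population is growing.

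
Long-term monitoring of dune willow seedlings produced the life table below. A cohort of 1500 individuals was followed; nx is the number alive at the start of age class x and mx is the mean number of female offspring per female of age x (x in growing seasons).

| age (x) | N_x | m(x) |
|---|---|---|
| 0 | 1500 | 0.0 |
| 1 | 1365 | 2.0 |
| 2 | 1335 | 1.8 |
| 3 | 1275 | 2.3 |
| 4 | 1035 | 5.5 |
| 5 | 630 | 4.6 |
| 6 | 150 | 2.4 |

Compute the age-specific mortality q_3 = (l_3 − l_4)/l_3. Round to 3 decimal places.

0.188

lx = nx/n0 = nx/1500: 1, 0.91, 0.89, 0.85, 0.69, 0.42, 0.1
q_3 = (l_3 − l_4) / l_3 = (0.85 − 0.69) / 0.85
     = 0.16 / 0.85 = 0.188235… → 0.188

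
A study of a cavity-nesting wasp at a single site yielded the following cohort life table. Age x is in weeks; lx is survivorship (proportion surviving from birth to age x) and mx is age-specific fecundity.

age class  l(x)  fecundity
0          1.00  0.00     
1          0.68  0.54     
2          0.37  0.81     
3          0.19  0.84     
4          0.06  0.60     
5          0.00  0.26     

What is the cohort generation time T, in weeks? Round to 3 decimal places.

lx·mx: 0, 0.3672, 0.2997, 0.1596, 0.036, 0 → R0 = 0.8625
x·lx·mx: 0, 0.3672, 0.5994, 0.4788, 0.144, 0 → Σ = 1.5894
T = 1.5894 / 0.8625 = 1.842783… → 1.843

1.843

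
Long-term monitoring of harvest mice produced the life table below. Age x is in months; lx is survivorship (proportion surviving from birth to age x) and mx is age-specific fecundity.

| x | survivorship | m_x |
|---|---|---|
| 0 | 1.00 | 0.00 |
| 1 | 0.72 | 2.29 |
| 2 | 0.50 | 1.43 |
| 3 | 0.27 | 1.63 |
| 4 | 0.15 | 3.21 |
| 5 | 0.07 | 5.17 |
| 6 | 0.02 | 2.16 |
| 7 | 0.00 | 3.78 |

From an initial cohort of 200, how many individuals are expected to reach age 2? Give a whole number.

100

Expected survivors = N0 · l_2 = 200 × 0.50 = 100 → 100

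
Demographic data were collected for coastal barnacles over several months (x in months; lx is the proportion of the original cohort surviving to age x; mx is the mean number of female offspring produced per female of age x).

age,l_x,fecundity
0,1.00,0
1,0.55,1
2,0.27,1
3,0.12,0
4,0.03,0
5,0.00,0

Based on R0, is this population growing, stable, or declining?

R0 = Σ lx·mx = 0 + 0.55 + 0.27 + 0 + 0 + 0 = 0.82
R0 < 1, so the population is declining.

declining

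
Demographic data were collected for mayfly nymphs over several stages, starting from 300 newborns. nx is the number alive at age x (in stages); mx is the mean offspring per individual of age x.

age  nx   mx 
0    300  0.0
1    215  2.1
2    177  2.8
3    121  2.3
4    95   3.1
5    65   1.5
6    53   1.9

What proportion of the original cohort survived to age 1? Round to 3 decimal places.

l_1 = n_1/n_0 = 215/300 = 0.716667… → 0.717

0.717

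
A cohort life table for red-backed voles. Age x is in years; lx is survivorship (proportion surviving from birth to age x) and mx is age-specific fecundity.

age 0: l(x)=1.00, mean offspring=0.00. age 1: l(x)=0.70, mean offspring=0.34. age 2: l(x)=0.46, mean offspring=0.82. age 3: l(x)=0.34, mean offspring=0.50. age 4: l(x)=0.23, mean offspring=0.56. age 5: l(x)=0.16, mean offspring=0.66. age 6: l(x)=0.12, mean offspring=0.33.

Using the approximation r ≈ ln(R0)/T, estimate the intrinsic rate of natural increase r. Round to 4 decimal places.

R0 = Σ lx·mx = 0 + 0.238 + 0.3772 + 0.17 + 0.1288 + 0.1056 + 0.0396 = 1.0592
Σ x·lx·mx = 2.7832; T = 2.7832/1.0592 = 2.62764…
r ≈ ln(R0)/T = ln(1.0592)/2.62764… = 0.021888… → 0.0219

0.0219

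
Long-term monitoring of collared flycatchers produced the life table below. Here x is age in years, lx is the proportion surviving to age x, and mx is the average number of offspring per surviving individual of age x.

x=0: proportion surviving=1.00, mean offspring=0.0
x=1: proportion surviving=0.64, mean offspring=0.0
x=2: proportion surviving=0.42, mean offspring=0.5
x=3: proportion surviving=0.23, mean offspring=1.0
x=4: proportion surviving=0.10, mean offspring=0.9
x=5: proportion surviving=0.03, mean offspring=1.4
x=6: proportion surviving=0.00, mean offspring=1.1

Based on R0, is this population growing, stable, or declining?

declining

R0 = Σ lx·mx = 0 + 0 + 0.21 + 0.23 + 0.09 + 0.042 + 0 = 0.572
R0 < 1, so the population is declining.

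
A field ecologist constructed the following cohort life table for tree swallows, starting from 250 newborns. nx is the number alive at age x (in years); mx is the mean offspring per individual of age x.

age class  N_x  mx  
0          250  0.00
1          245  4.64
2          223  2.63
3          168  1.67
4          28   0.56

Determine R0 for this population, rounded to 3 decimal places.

lx = nx/n0 = nx/250: 1, 0.98, 0.892, 0.672, 0.112
lx·mx by age: 0, 4.5472, 2.34596, 1.12224, 0.06272
R0 = Σ lx·mx = 8.07812 → 8.078

8.078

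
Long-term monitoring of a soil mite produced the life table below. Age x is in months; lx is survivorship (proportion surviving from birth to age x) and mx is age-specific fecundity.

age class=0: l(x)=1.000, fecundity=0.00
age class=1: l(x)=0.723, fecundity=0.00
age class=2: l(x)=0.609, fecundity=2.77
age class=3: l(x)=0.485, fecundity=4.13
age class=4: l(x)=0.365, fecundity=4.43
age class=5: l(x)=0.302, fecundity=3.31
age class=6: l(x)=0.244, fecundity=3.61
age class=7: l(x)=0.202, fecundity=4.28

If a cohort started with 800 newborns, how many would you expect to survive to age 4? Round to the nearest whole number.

Expected survivors = N0 · l_4 = 800 × 0.365 = 292 → 292

292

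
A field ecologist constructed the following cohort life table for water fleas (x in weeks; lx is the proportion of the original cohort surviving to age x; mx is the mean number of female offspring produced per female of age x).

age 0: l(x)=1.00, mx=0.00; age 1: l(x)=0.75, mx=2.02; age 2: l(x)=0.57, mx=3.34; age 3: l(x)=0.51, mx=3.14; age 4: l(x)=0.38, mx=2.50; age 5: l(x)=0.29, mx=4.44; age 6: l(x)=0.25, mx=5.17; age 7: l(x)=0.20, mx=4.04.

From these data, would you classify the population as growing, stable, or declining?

growing

R0 = Σ lx·mx = 0 + 1.515 + 1.9038 + 1.6014 + 0.95 + 1.2876 + 1.2925 + 0.808 = 9.3583
R0 > 1, so the population is growing.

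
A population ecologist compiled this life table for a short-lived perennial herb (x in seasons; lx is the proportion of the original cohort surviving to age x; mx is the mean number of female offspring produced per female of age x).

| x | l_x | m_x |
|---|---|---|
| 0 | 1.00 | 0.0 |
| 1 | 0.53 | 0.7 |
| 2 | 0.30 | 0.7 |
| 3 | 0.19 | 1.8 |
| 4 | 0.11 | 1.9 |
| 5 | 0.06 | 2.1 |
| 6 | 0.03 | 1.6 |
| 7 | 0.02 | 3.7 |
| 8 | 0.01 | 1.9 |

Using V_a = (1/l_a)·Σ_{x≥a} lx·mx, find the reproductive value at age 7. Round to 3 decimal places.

lx·mx for x ≥ 7: 0.074, 0.019 → sum = 0.093
V_7 = 0.093 / l_7 = 0.093 / 0.02 = 4.65 → 4.650

4.650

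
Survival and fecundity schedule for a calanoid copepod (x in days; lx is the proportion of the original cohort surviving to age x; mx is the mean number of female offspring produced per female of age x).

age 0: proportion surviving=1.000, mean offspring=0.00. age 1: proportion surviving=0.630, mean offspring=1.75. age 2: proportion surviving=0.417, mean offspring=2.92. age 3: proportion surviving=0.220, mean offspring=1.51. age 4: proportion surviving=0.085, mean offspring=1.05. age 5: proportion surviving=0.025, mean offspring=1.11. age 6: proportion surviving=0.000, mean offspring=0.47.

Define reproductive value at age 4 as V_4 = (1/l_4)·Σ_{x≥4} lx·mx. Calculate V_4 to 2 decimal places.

lx·mx for x ≥ 4: 0.08925, 0.02775, 0 → sum = 0.117
V_4 = 0.117 / l_4 = 0.117 / 0.085 = 1.376471… → 1.38

1.38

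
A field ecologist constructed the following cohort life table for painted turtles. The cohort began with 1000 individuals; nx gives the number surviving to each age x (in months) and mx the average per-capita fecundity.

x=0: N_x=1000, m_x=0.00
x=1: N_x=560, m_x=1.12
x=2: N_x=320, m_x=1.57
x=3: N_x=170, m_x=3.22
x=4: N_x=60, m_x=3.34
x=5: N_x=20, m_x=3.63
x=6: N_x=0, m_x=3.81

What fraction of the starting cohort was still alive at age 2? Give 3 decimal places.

l_2 = n_2/n_0 = 320/1000 = 0.32 → 0.320

0.320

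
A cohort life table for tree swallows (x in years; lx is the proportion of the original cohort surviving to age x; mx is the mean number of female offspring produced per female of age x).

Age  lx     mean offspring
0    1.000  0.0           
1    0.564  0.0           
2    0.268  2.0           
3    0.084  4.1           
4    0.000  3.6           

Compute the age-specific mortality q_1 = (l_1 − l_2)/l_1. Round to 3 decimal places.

q_1 = (l_1 − l_2) / l_1 = (0.564 − 0.268) / 0.564
     = 0.296 / 0.564 = 0.524823… → 0.525

0.525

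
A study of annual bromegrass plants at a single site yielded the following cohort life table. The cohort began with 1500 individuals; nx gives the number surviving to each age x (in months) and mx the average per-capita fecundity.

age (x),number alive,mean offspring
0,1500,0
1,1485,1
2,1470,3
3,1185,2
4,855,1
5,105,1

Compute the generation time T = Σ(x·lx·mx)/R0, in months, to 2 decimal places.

lx = nx/n0 = nx/1500: 1, 0.99, 0.98, 0.79, 0.57, 0.07
lx·mx: 0, 0.99, 2.94, 1.58, 0.57, 0.07 → R0 = 6.15
x·lx·mx: 0, 0.99, 5.88, 4.74, 2.28, 0.35 → Σ = 14.24
T = 14.24 / 6.15 = 2.315447… → 2.32

2.32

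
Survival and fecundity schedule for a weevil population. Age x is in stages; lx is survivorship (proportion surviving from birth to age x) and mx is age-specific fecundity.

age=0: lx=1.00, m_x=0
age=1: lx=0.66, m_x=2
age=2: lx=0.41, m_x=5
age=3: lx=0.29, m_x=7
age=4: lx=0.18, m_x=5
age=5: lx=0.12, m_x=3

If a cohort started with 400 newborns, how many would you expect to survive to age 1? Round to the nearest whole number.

Expected survivors = N0 · l_1 = 400 × 0.66 = 264 → 264

264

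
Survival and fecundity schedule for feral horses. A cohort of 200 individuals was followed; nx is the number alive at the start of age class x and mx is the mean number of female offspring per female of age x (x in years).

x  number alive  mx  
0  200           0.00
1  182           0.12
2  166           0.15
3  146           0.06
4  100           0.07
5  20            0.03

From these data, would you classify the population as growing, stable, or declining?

lx = nx/n0 = nx/200: 1, 0.91, 0.83, 0.73, 0.5, 0.1
R0 = Σ lx·mx = 0 + 0.1092 + 0.1245 + 0.0438 + 0.035 + 0.003 = 0.3155
R0 < 1, so the population is declining.

declining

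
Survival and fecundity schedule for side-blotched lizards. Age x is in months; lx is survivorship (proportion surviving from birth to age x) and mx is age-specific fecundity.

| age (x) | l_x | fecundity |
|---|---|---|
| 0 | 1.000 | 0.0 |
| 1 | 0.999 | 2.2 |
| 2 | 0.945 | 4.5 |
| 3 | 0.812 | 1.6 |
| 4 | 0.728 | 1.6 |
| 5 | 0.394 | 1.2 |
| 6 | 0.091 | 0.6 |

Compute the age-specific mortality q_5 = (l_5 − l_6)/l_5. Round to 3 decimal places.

0.769

q_5 = (l_5 − l_6) / l_5 = (0.394 − 0.091) / 0.394
     = 0.303 / 0.394 = 0.769036… → 0.769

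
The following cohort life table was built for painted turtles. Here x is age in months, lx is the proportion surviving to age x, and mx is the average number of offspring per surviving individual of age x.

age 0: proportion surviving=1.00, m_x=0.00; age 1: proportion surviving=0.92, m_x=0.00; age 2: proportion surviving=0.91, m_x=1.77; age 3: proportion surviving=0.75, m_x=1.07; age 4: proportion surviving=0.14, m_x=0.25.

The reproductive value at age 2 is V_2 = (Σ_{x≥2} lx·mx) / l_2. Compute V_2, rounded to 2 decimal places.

lx·mx for x ≥ 2: 1.6107, 0.8025, 0.035 → sum = 2.4482
V_2 = 2.4482 / l_2 = 2.4482 / 0.91 = 2.69033… → 2.69

2.69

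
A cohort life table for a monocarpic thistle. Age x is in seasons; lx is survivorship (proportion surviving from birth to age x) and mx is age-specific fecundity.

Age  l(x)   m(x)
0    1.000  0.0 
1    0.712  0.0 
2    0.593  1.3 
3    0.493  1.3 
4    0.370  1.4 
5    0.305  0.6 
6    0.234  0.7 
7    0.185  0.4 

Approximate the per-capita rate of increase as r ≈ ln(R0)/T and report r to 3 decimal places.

0.253

R0 = Σ lx·mx = 0 + 0 + 0.7709 + 0.6409 + 0.518 + 0.183 + 0.1638 + 0.074 = 2.3506
Σ x·lx·mx = 7.9523; T = 7.9523/2.3506 = 3.38309…
r ≈ ln(R0)/T = ln(2.3506)/3.38309… = 0.25263… → 0.253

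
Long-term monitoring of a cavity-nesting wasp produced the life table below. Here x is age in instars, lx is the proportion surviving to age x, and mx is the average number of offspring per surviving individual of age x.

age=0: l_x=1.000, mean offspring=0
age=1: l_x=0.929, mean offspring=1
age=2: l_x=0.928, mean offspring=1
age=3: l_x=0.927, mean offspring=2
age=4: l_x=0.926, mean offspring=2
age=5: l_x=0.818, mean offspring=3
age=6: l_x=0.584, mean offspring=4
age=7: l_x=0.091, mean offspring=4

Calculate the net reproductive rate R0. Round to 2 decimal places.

10.72

lx·mx by age: 0, 0.929, 0.928, 1.854, 1.852, 2.454, 2.336, 0.364
R0 = Σ lx·mx = 10.717 → 10.72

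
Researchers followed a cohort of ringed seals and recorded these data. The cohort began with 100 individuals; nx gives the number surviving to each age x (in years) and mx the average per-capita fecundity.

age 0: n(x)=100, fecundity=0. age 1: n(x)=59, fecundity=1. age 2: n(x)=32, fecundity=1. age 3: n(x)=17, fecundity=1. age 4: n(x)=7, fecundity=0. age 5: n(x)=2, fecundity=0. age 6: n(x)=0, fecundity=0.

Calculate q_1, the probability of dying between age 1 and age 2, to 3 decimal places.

0.458

lx = nx/n0 = nx/100: 1, 0.59, 0.32, 0.17, 0.07, 0.02, 0
q_1 = (l_1 − l_2) / l_1 = (0.59 − 0.32) / 0.59
     = 0.27 / 0.59 = 0.457627… → 0.458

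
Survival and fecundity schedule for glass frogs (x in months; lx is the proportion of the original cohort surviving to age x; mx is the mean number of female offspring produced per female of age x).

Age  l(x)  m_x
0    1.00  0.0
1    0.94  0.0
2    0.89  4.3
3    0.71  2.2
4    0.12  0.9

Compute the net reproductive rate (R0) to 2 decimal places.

5.50

lx·mx by age: 0, 0, 3.827, 1.562, 0.108
R0 = Σ lx·mx = 5.497 → 5.50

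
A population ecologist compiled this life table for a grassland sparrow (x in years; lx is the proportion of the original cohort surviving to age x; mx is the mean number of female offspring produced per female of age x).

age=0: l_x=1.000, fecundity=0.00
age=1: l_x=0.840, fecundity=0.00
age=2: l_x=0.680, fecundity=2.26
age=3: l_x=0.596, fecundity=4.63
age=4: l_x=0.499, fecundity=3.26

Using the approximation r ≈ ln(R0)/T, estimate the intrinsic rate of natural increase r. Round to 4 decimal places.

R0 = Σ lx·mx = 0 + 0 + 1.5368 + 2.75948 + 1.62674 = 5.92302
Σ x·lx·mx = 17.859; T = 17.859/5.92302 = 3.01518…
r ≈ ln(R0)/T = ln(5.92302)/3.01518… = 0.589963… → 0.5900

0.5900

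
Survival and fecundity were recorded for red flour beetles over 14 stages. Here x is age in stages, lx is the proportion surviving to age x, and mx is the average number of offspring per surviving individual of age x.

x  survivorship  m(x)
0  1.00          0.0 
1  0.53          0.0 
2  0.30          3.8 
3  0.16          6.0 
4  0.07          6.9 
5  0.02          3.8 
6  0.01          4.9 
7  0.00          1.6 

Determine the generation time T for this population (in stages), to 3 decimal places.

2.868

lx·mx: 0, 0, 1.14, 0.96, 0.483, 0.076, 0.049, 0 → R0 = 2.708
x·lx·mx: 0, 0, 2.28, 2.88, 1.932, 0.38, 0.294, 0 → Σ = 7.766
T = 7.766 / 2.708 = 2.867799… → 2.868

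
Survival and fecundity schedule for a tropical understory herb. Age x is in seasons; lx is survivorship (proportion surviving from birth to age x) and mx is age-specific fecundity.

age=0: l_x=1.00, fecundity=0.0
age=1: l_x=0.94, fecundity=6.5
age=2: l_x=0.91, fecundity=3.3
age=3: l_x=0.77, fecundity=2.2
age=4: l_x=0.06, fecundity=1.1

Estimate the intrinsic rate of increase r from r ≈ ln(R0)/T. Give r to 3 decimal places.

R0 = Σ lx·mx = 0 + 6.11 + 3.003 + 1.694 + 0.066 = 10.873
Σ x·lx·mx = 17.462; T = 17.462/10.873 = 1.606…
r ≈ ln(R0)/T = ln(10.873)/1.606… = 1.48586… → 1.486

1.486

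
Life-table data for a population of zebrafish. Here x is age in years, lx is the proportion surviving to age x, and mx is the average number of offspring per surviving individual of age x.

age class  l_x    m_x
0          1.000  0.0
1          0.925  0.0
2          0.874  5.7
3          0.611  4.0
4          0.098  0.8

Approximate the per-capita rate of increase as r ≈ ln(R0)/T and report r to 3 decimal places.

0.859

R0 = Σ lx·mx = 0 + 0 + 4.9818 + 2.444 + 0.0784 = 7.5042
Σ x·lx·mx = 17.6092; T = 17.6092/7.5042 = 2.34658…
r ≈ ln(R0)/T = ln(7.5042)/2.34658… = 0.85889… → 0.859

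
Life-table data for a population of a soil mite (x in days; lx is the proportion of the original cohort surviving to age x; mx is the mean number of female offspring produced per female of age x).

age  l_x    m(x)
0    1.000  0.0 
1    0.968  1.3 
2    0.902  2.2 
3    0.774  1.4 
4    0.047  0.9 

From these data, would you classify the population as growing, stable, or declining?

R0 = Σ lx·mx = 0 + 1.2584 + 1.9844 + 1.0836 + 0.0423 = 4.3687
R0 > 1, so the population is growing.

growing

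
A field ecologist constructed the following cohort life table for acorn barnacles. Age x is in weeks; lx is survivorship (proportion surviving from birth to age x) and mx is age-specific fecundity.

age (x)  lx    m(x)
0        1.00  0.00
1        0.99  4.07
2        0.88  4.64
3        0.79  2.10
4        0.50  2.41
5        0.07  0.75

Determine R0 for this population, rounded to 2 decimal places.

lx·mx by age: 0, 4.0293, 4.0832, 1.659, 1.205, 0.0525
R0 = Σ lx·mx = 11.029 → 11.03

11.03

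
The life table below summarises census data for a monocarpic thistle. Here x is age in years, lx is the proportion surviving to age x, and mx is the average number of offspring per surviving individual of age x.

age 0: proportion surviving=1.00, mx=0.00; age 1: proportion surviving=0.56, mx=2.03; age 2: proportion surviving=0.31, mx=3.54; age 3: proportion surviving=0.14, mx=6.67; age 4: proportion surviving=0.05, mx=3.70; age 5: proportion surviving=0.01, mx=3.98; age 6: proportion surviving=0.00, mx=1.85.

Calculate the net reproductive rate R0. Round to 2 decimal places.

lx·mx by age: 0, 1.1368, 1.0974, 0.9338, 0.185, 0.0398, 0
R0 = Σ lx·mx = 3.3928 → 3.39

3.39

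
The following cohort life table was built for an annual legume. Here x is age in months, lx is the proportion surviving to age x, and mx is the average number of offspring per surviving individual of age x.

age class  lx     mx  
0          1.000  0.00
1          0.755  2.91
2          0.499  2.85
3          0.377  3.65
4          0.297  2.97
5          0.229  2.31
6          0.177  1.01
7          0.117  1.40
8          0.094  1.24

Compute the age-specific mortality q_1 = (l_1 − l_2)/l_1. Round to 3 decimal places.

0.339

q_1 = (l_1 − l_2) / l_1 = (0.755 − 0.499) / 0.755
     = 0.256 / 0.755 = 0.339073… → 0.339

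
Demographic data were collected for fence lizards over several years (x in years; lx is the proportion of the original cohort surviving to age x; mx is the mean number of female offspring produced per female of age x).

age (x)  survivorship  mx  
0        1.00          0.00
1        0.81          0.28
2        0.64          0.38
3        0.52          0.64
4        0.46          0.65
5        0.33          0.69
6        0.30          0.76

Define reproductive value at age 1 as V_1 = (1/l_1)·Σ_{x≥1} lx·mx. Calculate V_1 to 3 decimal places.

lx·mx for x ≥ 1: 0.2268, 0.2432, 0.3328, 0.299, 0.2277, 0.228 → sum = 1.5575
V_1 = 1.5575 / l_1 = 1.5575 / 0.81 = 1.92284… → 1.923

1.923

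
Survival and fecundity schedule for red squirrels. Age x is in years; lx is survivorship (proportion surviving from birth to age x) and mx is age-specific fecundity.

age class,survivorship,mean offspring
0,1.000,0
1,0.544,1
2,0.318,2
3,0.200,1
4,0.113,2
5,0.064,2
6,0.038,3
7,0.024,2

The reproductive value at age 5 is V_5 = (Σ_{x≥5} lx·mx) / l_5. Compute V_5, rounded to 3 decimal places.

lx·mx for x ≥ 5: 0.128, 0.114, 0.048 → sum = 0.29
V_5 = 0.29 / l_5 = 0.29 / 0.064 = 4.53125 → 4.531

4.531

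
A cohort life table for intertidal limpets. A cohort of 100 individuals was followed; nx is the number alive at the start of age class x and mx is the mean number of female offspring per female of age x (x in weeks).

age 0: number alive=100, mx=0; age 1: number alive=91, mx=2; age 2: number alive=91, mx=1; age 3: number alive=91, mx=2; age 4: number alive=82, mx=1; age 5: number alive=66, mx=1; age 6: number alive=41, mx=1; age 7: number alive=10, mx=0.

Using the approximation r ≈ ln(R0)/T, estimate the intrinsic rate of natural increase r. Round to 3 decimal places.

0.661

lx = nx/n0 = nx/100: 1, 0.91, 0.91, 0.91, 0.82, 0.66, 0.41, 0.1
R0 = Σ lx·mx = 0 + 1.82 + 0.91 + 1.82 + 0.82 + 0.66 + 0.41 + 0 = 6.44
Σ x·lx·mx = 18.14; T = 18.14/6.44 = 2.81677…
r ≈ ln(R0)/T = ln(6.44)/2.81677… = 0.66123… → 0.661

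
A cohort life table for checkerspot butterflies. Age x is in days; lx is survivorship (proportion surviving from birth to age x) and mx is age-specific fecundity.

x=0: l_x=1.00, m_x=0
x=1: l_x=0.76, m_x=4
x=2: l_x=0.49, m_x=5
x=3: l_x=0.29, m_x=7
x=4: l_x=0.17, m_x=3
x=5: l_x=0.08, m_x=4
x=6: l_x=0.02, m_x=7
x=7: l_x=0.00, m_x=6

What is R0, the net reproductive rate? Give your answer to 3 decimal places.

lx·mx by age: 0, 3.04, 2.45, 2.03, 0.51, 0.32, 0.14, 0
R0 = Σ lx·mx = 8.49 → 8.490

8.490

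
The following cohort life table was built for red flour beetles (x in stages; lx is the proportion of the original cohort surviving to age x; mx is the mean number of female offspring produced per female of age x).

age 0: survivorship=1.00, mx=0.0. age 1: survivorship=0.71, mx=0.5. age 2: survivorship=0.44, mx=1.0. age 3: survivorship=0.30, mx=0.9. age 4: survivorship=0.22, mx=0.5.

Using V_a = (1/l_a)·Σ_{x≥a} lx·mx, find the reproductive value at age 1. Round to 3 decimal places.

1.655

lx·mx for x ≥ 1: 0.355, 0.44, 0.27, 0.11 → sum = 1.175
V_1 = 1.175 / l_1 = 1.175 / 0.71 = 1.65493… → 1.655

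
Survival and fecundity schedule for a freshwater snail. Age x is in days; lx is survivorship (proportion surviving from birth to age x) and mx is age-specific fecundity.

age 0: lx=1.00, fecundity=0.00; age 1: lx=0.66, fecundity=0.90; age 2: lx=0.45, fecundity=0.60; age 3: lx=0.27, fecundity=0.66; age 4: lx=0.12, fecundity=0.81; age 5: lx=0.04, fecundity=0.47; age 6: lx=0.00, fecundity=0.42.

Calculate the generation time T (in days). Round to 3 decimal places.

lx·mx: 0, 0.594, 0.27, 0.1782, 0.0972, 0.0188, 0 → R0 = 1.1582
x·lx·mx: 0, 0.594, 0.54, 0.5346, 0.3888, 0.094, 0 → Σ = 2.1514
T = 2.1514 / 1.1582 = 1.857538… → 1.858

1.858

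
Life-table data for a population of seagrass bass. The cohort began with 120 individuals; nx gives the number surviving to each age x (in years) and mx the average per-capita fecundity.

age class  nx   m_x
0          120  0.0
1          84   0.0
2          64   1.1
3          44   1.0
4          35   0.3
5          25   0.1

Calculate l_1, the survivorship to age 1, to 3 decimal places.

0.700

l_1 = n_1/n_0 = 84/120 = 0.7 → 0.700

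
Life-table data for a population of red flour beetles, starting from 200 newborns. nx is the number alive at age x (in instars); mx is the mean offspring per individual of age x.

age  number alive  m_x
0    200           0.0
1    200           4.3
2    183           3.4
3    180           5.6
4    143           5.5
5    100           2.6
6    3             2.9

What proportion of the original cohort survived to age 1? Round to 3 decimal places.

1.000

l_1 = n_1/n_0 = 200/200 = 1 → 1.000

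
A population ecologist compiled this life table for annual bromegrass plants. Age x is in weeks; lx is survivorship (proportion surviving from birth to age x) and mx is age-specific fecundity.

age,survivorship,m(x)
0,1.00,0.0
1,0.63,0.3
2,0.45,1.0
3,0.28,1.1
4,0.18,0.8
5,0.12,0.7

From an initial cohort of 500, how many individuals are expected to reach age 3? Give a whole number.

Expected survivors = N0 · l_3 = 500 × 0.28 = 140 → 140

140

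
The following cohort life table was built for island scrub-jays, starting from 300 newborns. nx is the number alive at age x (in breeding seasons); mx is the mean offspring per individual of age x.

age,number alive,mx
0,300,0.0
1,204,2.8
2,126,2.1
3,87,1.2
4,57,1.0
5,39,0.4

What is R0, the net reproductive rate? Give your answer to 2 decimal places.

3.38

lx = nx/n0 = nx/300: 1, 0.68, 0.42, 0.29, 0.19, 0.13
lx·mx by age: 0, 1.904, 0.882, 0.348, 0.19, 0.052
R0 = Σ lx·mx = 3.376 → 3.38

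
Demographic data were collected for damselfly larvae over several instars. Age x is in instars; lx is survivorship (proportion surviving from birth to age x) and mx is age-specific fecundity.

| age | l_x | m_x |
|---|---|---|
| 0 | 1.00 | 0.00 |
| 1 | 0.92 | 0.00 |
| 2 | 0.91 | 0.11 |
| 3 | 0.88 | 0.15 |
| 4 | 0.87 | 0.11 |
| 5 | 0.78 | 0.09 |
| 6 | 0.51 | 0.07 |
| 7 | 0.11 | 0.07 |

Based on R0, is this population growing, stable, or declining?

R0 = Σ lx·mx = 0 + 0 + 0.1001 + 0.132 + 0.0957 + 0.0702 + 0.0357 + 0.0077 = 0.4414
R0 < 1, so the population is declining.

declining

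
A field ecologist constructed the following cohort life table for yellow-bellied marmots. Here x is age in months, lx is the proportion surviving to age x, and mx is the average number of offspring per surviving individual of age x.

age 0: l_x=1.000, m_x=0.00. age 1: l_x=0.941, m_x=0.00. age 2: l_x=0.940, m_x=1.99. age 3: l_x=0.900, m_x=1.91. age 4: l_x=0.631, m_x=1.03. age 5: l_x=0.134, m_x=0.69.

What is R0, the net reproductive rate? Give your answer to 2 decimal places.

4.33

lx·mx by age: 0, 0, 1.8706, 1.719, 0.64993, 0.09246
R0 = Σ lx·mx = 4.33199 → 4.33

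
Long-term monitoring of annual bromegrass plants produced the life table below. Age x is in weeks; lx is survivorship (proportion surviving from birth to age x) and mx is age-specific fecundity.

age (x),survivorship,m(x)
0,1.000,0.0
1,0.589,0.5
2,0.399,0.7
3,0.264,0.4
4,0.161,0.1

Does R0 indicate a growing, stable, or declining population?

R0 = Σ lx·mx = 0 + 0.2945 + 0.2793 + 0.1056 + 0.0161 = 0.6955
R0 < 1, so the population is declining.

declining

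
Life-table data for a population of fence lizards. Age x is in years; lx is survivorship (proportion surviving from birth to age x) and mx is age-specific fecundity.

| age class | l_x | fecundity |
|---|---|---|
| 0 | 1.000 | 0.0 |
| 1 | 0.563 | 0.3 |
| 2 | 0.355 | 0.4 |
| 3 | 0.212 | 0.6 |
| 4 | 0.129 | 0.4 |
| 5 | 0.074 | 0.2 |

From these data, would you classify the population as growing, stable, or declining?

declining

R0 = Σ lx·mx = 0 + 0.1689 + 0.142 + 0.1272 + 0.0516 + 0.0148 = 0.5045
R0 < 1, so the population is declining.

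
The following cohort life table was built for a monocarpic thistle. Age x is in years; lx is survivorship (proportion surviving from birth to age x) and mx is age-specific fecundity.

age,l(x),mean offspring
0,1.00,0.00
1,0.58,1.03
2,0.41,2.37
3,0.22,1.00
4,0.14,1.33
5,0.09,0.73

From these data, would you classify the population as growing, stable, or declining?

growing

R0 = Σ lx·mx = 0 + 0.5974 + 0.9717 + 0.22 + 0.1862 + 0.0657 = 2.041
R0 > 1, so the population is growing.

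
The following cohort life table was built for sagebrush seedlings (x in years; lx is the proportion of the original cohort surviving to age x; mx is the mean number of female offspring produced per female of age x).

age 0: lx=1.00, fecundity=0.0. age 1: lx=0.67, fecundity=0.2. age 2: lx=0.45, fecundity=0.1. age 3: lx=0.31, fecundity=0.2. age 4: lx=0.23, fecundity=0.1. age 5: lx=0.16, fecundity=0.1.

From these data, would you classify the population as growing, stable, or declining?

R0 = Σ lx·mx = 0 + 0.134 + 0.045 + 0.062 + 0.023 + 0.016 = 0.28
R0 < 1, so the population is declining.

declining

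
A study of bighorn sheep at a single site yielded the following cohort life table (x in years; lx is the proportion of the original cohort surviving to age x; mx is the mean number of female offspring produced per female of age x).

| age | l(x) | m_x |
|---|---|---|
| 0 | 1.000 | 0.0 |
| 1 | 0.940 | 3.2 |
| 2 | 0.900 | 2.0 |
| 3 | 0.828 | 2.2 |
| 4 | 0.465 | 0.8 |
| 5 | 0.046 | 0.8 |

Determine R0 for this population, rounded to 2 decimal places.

7.04

lx·mx by age: 0, 3.008, 1.8, 1.8216, 0.372, 0.0368
R0 = Σ lx·mx = 7.0384 → 7.04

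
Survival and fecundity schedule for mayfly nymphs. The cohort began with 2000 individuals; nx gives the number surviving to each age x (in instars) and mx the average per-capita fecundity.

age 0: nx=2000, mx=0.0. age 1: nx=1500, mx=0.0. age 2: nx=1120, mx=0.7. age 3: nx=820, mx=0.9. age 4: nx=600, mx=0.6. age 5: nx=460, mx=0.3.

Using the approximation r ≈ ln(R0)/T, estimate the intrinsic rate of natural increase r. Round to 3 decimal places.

lx = nx/n0 = nx/2000: 1, 0.75, 0.56, 0.41, 0.3, 0.23
R0 = Σ lx·mx = 0 + 0 + 0.392 + 0.369 + 0.18 + 0.069 = 1.01
Σ x·lx·mx = 2.956; T = 2.956/1.01 = 2.92673…
r ≈ ln(R0)/T = ln(1.01)/2.92673… = 0.0034… → 0.003

0.003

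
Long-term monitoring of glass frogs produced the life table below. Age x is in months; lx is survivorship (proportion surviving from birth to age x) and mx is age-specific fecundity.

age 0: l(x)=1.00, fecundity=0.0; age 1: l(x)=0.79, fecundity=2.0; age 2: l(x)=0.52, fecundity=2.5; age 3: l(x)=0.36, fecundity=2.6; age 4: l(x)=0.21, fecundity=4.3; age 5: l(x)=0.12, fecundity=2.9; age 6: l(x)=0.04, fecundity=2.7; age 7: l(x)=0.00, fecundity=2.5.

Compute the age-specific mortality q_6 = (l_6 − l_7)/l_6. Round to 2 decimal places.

1.00

q_6 = (l_6 − l_7) / l_6 = (0.04 − 0) / 0.04
     = 0.04 / 0.04 = 1 → 1.00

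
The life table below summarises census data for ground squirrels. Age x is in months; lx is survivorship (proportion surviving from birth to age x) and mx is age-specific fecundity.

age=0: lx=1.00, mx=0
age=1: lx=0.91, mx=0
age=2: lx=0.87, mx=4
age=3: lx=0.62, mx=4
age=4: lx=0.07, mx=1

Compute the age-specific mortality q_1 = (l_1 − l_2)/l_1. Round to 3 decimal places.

q_1 = (l_1 − l_2) / l_1 = (0.91 − 0.87) / 0.91
     = 0.04 / 0.91 = 0.043956… → 0.044

0.044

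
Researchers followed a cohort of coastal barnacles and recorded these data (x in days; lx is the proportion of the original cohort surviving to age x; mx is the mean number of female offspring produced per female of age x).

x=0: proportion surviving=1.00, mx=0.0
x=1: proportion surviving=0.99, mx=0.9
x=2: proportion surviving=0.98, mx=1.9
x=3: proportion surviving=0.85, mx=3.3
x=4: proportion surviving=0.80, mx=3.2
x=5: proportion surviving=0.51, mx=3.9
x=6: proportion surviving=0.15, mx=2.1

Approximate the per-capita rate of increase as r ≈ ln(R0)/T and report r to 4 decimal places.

0.6959

R0 = Σ lx·mx = 0 + 0.891 + 1.862 + 2.805 + 2.56 + 1.989 + 0.315 = 10.422
Σ x·lx·mx = 35.105; T = 35.105/10.422 = 3.36836…
r ≈ ln(R0)/T = ln(10.422)/3.36836… = 0.695865… → 0.6959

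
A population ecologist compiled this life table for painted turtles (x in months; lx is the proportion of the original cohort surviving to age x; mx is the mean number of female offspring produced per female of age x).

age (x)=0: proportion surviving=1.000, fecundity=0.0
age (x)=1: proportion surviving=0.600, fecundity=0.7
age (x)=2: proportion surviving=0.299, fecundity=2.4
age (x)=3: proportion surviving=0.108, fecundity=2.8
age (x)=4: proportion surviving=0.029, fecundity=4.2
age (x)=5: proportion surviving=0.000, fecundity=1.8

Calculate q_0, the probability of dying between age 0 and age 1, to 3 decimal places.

q_0 = (l_0 − l_1) / l_0 = (1 − 0.6) / 1
     = 0.4 / 1 = 0.4 → 0.400

0.400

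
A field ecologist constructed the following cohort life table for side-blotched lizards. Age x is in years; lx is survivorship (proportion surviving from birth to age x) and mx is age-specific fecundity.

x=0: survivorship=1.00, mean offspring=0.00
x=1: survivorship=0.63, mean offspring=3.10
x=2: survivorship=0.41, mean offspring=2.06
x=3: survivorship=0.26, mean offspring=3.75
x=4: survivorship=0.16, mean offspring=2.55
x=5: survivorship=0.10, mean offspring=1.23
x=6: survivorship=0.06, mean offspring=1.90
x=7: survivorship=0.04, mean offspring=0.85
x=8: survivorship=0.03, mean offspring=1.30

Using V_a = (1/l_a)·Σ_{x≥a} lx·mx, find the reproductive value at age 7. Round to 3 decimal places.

lx·mx for x ≥ 7: 0.034, 0.039 → sum = 0.073
V_7 = 0.073 / l_7 = 0.073 / 0.04 = 1.825 → 1.825

1.825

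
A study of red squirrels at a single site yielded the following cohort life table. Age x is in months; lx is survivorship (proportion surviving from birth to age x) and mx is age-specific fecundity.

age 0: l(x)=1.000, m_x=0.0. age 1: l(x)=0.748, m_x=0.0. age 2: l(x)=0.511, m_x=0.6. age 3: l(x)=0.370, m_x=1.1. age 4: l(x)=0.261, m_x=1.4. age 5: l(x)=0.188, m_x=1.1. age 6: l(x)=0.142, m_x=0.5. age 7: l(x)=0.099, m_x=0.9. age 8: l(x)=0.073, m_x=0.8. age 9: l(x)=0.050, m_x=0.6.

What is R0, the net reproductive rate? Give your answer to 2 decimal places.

1.53

lx·mx by age: 0, 0, 0.3066, 0.407, 0.3654, 0.2068, 0.071, 0.0891, 0.0584, 0.03
R0 = Σ lx·mx = 1.5343 → 1.53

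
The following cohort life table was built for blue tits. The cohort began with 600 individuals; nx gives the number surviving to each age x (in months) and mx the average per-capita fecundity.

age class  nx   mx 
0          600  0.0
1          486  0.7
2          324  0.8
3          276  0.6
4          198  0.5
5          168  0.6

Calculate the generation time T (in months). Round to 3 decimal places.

2.338

lx = nx/n0 = nx/600: 1, 0.81, 0.54, 0.46, 0.33, 0.28
lx·mx: 0, 0.567, 0.432, 0.276, 0.165, 0.168 → R0 = 1.608
x·lx·mx: 0, 0.567, 0.864, 0.828, 0.66, 0.84 → Σ = 3.759
T = 3.759 / 1.608 = 2.337687… → 2.338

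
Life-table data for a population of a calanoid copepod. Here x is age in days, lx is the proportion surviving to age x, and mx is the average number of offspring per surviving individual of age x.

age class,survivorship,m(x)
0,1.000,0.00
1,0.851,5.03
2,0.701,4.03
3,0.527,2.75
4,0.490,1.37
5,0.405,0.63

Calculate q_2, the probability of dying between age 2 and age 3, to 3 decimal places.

q_2 = (l_2 − l_3) / l_2 = (0.701 − 0.527) / 0.701
     = 0.174 / 0.701 = 0.248217… → 0.248

0.248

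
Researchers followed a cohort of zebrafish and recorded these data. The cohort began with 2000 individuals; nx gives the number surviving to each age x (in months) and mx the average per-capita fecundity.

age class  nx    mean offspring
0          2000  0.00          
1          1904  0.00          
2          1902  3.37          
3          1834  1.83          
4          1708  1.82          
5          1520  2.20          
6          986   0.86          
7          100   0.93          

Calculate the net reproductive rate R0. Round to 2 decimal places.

8.58

lx = nx/n0 = nx/2000: 1, 0.952, 0.951, 0.917, 0.854, 0.76, 0.493, 0.05
lx·mx by age: 0, 0, 3.20487, 1.67811, 1.55428, 1.672, 0.42398, 0.0465
R0 = Σ lx·mx = 8.57974 → 8.58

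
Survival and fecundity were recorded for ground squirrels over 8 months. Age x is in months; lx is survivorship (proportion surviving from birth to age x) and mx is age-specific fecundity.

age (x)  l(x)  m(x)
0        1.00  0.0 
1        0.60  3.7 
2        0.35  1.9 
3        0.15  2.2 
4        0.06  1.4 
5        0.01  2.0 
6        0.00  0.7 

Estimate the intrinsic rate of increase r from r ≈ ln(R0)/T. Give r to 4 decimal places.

R0 = Σ lx·mx = 0 + 2.22 + 0.665 + 0.33 + 0.084 + 0.02 + 0 = 3.319
Σ x·lx·mx = 4.976; T = 4.976/3.319 = 1.49925…
r ≈ ln(R0)/T = ln(3.319)/1.49925… = 0.800178… → 0.8002

0.8002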